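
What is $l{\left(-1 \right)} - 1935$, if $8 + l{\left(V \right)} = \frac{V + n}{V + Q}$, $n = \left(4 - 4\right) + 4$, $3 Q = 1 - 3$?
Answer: $- \frac{9724}{5} \approx -1944.8$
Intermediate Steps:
$Q = - \frac{2}{3}$ ($Q = \frac{1 - 3}{3} = \frac{1}{3} \left(-2\right) = - \frac{2}{3} \approx -0.66667$)
$n = 4$ ($n = 0 + 4 = 4$)
$l{\left(V \right)} = -8 + \frac{4 + V}{- \frac{2}{3} + V}$ ($l{\left(V \right)} = -8 + \frac{V + 4}{V - \frac{2}{3}} = -8 + \frac{4 + V}{- \frac{2}{3} + V}$)
$l{\left(-1 \right)} - 1935 = \frac{7 \left(4 - -3\right)}{-2 + 3 \left(-1\right)} - 1935 = \frac{7 \left(4 + 3\right)}{-2 - 3} - 1935 = 7 \frac{1}{-5} \cdot 7 - 1935 = 7 \left(- \frac{1}{5}\right) 7 - 1935 = - \frac{49}{5} - 1935 = - \frac{9724}{5}$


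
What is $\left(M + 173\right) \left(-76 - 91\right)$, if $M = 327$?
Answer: $-83500$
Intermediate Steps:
$\left(M + 173\right) \left(-76 - 91\right) = \left(327 + 173\right) \left(-76 - 91\right) = 500 \left(-167\right) = -83500$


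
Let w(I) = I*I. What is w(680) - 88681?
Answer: 373719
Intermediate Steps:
w(I) = I²
w(680) - 88681 = 680² - 88681 = 462400 - 88681 = 373719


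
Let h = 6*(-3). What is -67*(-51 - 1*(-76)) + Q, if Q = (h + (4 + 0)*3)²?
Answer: -1639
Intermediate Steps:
h = -18
Q = 36 (Q = (-18 + (4 + 0)*3)² = (-18 + 4*3)² = (-18 + 12)² = (-6)² = 36)
-67*(-51 - 1*(-76)) + Q = -67*(-51 - 1*(-76)) + 36 = -67*(-51 + 76) + 36 = -67*25 + 36 = -1675 + 36 = -1639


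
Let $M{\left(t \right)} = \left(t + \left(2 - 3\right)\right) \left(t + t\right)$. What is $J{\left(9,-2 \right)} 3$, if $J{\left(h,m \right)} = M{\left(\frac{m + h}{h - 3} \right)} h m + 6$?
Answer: $-3$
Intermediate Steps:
$M{\left(t \right)} = 2 t \left(-1 + t\right)$ ($M{\left(t \right)} = \left(t - 1\right) 2 t = \left(-1 + t\right) 2 t = 2 t \left(-1 + t\right)$)
$J{\left(h,m \right)} = 6 + \frac{2 h m \left(-1 + \frac{h + m}{-3 + h}\right) \left(h + m\right)}{-3 + h}$ ($J{\left(h,m \right)} = 2 \frac{m + h}{h - 3} \left(-1 + \frac{m + h}{h - 3}\right) h m + 6 = 2 \frac{h + m}{-3 + h} \left(-1 + \frac{h + m}{-3 + h}\right) h m + 6 = \frac{2 \left(-1 + \frac{h + m}{-3 + h}\right) \left(h + m\right)}{-3 + h} h m + 6 = \frac{2 h \left(-1 + \frac{h + m}{-3 + h}\right) \left(h + m\right)}{-3 + h} m + 6 = \frac{2 h m \left(-1 + \frac{h + m}{-3 + h}\right) \left(h + m\right)}{-3 + h} + 6 = 6 + \frac{2 h m \left(-1 + \frac{h + m}{-3 + h}\right) \left(h + m\right)}{-3 + h}$)
$J{\left(9,-2 \right)} 3 = \frac{2 \left(3 \left(-3 + 9\right)^{2} + 9 \left(-2\right) \left(3 - 2\right) \left(9 - 2\right)\right)}{\left(-3 + 9\right)^{2}} \cdot 3 = \frac{2 \left(3 \cdot 6^{2} + 9 \left(-2\right) 1 \cdot 7\right)}{36} \cdot 3 = 2 \cdot \frac{1}{36} \left(3 \cdot 36 - 126\right) 3 = 2 \cdot \frac{1}{36} \left(108 - 126\right) 3 = 2 \cdot \frac{1}{36} \left(-18\right) 3 = \left(-1\right) 3 = -3$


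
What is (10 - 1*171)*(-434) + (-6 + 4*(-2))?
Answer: 69860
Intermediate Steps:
(10 - 1*171)*(-434) + (-6 + 4*(-2)) = (10 - 171)*(-434) + (-6 - 8) = -161*(-434) - 14 = 69874 - 14 = 69860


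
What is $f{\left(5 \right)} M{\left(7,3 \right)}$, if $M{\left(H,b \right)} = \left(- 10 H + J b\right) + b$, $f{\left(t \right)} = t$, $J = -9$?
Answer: $-470$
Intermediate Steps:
$M{\left(H,b \right)} = - 10 H - 8 b$ ($M{\left(H,b \right)} = \left(- 10 H - 9 b\right) + b = - 10 H - 8 b$)
$f{\left(5 \right)} M{\left(7,3 \right)} = 5 \left(\left(-10\right) 7 - 24\right) = 5 \left(-70 - 24\right) = 5 \left(-94\right) = -470$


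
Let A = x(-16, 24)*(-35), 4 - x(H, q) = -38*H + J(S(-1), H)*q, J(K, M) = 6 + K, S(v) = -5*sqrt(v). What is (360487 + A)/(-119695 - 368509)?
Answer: -386667/488204 + 1050*I/122051 ≈ -0.79202 + 0.008603*I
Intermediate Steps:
x(H, q) = 4 + 38*H - q*(6 - 5*I) (x(H, q) = 4 - (-38*H + (6 - 5*I)*q) = 4 - (-38*H + q*(6 - 5*I)) = 4 + (38*H - q*(6 - 5*I)) = 4 + 38*H - q*(6 - 5*I))
A = 26180 - 4200*I (A = (4 + 38*(-16) - 1*24*(6 - 5*I))*(-35) = (4 - 608 + (-144 + 120*I))*(-35) = (-748 + 120*I)*(-35) = 26180 - 4200*I ≈ 26180.0 - 4200.0*I)
(360487 + A)/(-119695 - 368509) = (360487 + (26180 - 4200*I))/(-119695 - 368509) = (386667 - 4200*I)/(-488204) = (386667 - 4200*I)*(-1/488204) = -386667/488204 + 1050*I/122051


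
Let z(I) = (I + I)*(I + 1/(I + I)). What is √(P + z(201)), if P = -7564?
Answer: √73239 ≈ 270.63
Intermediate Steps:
z(I) = 2*I*(I + 1/(2*I)) (z(I) = (2*I)*(I + 1/(2*I)) = 2*I*(I + 1/(2*I)))
√(P + z(201)) = √(-7564 + (1 + 2*201²)) = √(-7564 + (1 + 2*40401)) = √(-7564 + (1 + 80802)) = √(-7564 + 80803) = √73239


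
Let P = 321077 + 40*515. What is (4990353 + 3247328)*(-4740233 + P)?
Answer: -36233901188636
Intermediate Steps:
P = 341677 (P = 321077 + 20600 = 341677)
(4990353 + 3247328)*(-4740233 + P) = (4990353 + 3247328)*(-4740233 + 341677) = 8237681*(-4398556) = -36233901188636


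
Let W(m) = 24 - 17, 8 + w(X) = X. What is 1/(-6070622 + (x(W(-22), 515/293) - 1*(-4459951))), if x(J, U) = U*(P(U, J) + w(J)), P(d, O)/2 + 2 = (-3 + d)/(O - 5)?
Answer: -85849/138275436614 ≈ -6.2085e-7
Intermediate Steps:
w(X) = -8 + X
P(d, O) = -4 + 2*(-3 + d)/(-5 + O) (P(d, O) = -4 + 2*((-3 + d)/(O - 5)) = -4 + 2*((-3 + d)/(-5 + O)) = -4 + 2*(-3 + d)/(-5 + O))
W(m) = 7
x(J, U) = U*(-8 + J + 2*(7 + U - 2*J)/(-5 + J)) (x(J, U) = U*(2*(7 + U - 2*J)/(-5 + J) + (-8 + J)) = U*(-8 + J + 2*(7 + U - 2*J)/(-5 + J)))
1/(-6070622 + (x(W(-22), 515/293) - 1*(-4459951))) = 1/(-6070622 + ((515/293)*(54 + 7**2 - 17*7 + 2*(515/293))/(-5 + 7) - 1*(-4459951))) = 1/(-6070622 + ((515*(1/293))*(54 + 49 - 119 + 2*(515*(1/293)))/2 + 4459951)) = 1/(-6070622 + ((515/293)*(1/2)*(54 + 49 - 119 + 2*(515/293)) + 4459951)) = 1/(-6070622 + ((515/293)*(1/2)*(54 + 49 - 119 + 1030/293) + 4459951)) = 1/(-6070622 + ((515/293)*(1/2)*(-3658/293) + 4459951)) = 1/(-6070622 + (-941935/85849 + 4459951)) = 1/(-6070622 + 382881391464/85849) = 1/(-138275436614/85849) = -85849/138275436614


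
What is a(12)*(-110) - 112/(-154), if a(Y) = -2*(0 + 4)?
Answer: 9688/11 ≈ 880.73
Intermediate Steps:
a(Y) = -8 (a(Y) = -2*4 = -8)
a(12)*(-110) - 112/(-154) = -8*(-110) - 112/(-154) = 880 - 112*(-1/154) = 880 + 8/11 = 9688/11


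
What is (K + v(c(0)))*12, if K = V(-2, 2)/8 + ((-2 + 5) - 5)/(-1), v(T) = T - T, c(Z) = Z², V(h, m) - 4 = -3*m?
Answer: 21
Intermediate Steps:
V(h, m) = 4 - 3*m
v(T) = 0
K = 7/4 (K = (4 - 3*2)/8 + ((-2 + 5) - 5)/(-1) = (4 - 6)*(⅛) + (3 - 5)*(-1) = -2*⅛ - 2*(-1) = -¼ + 2 = 7/4 ≈ 1.7500)
(K + v(c(0)))*12 = (7/4 + 0)*12 = (7/4)*12 = 21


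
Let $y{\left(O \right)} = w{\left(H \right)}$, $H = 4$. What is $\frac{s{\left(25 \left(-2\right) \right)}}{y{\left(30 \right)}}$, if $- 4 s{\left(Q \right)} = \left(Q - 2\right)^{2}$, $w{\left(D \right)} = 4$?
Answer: $-169$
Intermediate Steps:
$s{\left(Q \right)} = - \frac{\left(-2 + Q\right)^{2}}{4}$ ($s{\left(Q \right)} = - \frac{\left(Q - 2\right)^{2}}{4} = - \frac{\left(-2 + Q\right)^{2}}{4}$)
$y{\left(O \right)} = 4$
$\frac{s{\left(25 \left(-2\right) \right)}}{y{\left(30 \right)}} = \frac{\left(- \frac{1}{4}\right) \left(-2 + 25 \left(-2\right)\right)^{2}}{4} = - \frac{\left(-2 - 50\right)^{2}}{4} \cdot \frac{1}{4} = - \frac{\left(-52\right)^{2}}{4} \cdot \frac{1}{4} = \left(- \frac{1}{4}\right) 2704 \cdot \frac{1}{4} = \left(-676\right) \frac{1}{4} = -169$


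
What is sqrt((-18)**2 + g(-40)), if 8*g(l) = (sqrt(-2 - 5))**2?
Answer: sqrt(5170)/4 ≈ 17.976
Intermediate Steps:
g(l) = -7/8 (g(l) = (sqrt(-2 - 5))**2/8 = (sqrt(-7))**2/8 = (I*sqrt(7))**2/8 = (1/8)*(-7) = -7/8)
sqrt((-18)**2 + g(-40)) = sqrt((-18)**2 - 7/8) = sqrt(324 - 7/8) = sqrt(2585/8) = sqrt(5170)/4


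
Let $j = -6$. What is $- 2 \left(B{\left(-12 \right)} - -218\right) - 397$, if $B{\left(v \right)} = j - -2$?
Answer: $-825$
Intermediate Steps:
$B{\left(v \right)} = -4$ ($B{\left(v \right)} = -6 - -2 = -6 + 2 = -4$)
$- 2 \left(B{\left(-12 \right)} - -218\right) - 397 = - 2 \left(-4 - -218\right) - 397 = - 2 \left(-4 + 218\right) - 397 = \left(-2\right) 214 - 397 = -428 - 397 = -825$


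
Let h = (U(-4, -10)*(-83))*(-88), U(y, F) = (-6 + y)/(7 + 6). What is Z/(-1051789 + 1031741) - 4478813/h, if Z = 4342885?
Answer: 13282528733/22879780 ≈ 580.54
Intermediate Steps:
U(y, F) = -6/13 + y/13 (U(y, F) = (-6 + y)/13 = (-6 + y)*(1/13) = -6/13 + y/13)
h = -73040/13 (h = ((-6/13 + (1/13)*(-4))*(-83))*(-88) = ((-6/13 - 4/13)*(-83))*(-88) = -10/13*(-83)*(-88) = (830/13)*(-88) = -73040/13 ≈ -5618.5)
Z/(-1051789 + 1031741) - 4478813/h = 4342885/(-1051789 + 1031741) - 4478813/(-73040/13) = 4342885/(-20048) - 4478813*(-13/73040) = 4342885*(-1/20048) + 58224569/73040 = -4342885/20048 + 58224569/73040 = 13282528733/22879780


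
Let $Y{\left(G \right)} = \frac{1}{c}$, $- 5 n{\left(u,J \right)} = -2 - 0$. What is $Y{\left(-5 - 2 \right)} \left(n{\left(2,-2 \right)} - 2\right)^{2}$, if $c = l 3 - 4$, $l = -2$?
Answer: $- \frac{32}{125} \approx -0.256$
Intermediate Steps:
$n{\left(u,J \right)} = \frac{2}{5}$ ($n{\left(u,J \right)} = - \frac{-2 - 0}{5} = - \frac{-2 + 0}{5} = \left(- \frac{1}{5}\right) \left(-2\right) = \frac{2}{5}$)
$c = -10$ ($c = \left(-2\right) 3 - 4 = -6 - 4 = -10$)
$Y{\left(G \right)} = - \frac{1}{10}$ ($Y{\left(G \right)} = \frac{1}{-10} = - \frac{1}{10}$)
$Y{\left(-5 - 2 \right)} \left(n{\left(2,-2 \right)} - 2\right)^{2} = - \frac{\left(\frac{2}{5} - 2\right)^{2}}{10} = - \frac{\left(- \frac{8}{5}\right)^{2}}{10} = \left(- \frac{1}{10}\right) \frac{64}{25} = - \frac{32}{125}$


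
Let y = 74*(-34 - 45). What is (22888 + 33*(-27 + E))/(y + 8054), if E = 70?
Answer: 24307/2208 ≈ 11.009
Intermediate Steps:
y = -5846 (y = 74*(-79) = -5846)
(22888 + 33*(-27 + E))/(y + 8054) = (22888 + 33*(-27 + 70))/(-5846 + 8054) = (22888 + 33*43)/2208 = (22888 + 1419)*(1/2208) = 24307*(1/2208) = 24307/2208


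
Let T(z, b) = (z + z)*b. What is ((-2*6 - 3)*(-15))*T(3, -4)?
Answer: -5400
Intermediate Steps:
T(z, b) = 2*b*z (T(z, b) = (2*z)*b = 2*b*z)
((-2*6 - 3)*(-15))*T(3, -4) = ((-2*6 - 3)*(-15))*(2*(-4)*3) = ((-12 - 3)*(-15))*(-24) = -15*(-15)*(-24) = 225*(-24) = -5400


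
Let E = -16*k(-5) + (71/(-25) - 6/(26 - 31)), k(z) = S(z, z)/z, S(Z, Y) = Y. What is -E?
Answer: 441/25 ≈ 17.640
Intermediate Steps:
k(z) = 1 (k(z) = z/z = 1)
E = -441/25 (E = -16*1 + (71/(-25) - 6/(26 - 31)) = -16 + (71*(-1/25) - 6/(-5)) = -16 + (-71/25 - 6*(-1/5)) = -16 + (-71/25 + 6/5) = -16 - 41/25 = -441/25 ≈ -17.640)
-E = -1*(-441/25) = 441/25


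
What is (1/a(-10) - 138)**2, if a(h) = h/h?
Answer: 18769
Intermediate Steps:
a(h) = 1
(1/a(-10) - 138)**2 = (1/1 - 138)**2 = (1 - 138)**2 = (-137)**2 = 18769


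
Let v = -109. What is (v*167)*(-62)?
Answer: 1128586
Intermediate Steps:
(v*167)*(-62) = -109*167*(-62) = -18203*(-62) = 1128586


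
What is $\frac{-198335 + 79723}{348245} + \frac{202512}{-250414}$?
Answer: $- \frac{50112948404}{43602711715} \approx -1.1493$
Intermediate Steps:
$\frac{-198335 + 79723}{348245} + \frac{202512}{-250414} = \left(-118612\right) \frac{1}{348245} + 202512 \left(- \frac{1}{250414}\right) = - \frac{118612}{348245} - \frac{101256}{125207} = - \frac{50112948404}{43602711715}$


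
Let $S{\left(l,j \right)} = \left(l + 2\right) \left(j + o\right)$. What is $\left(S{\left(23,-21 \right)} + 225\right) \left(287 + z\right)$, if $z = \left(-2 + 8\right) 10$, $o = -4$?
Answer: $-138800$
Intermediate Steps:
$S{\left(l,j \right)} = \left(-4 + j\right) \left(2 + l\right)$ ($S{\left(l,j \right)} = \left(l + 2\right) \left(j - 4\right) = \left(2 + l\right) \left(-4 + j\right) = \left(-4 + j\right) \left(2 + l\right)$)
$z = 60$ ($z = 6 \cdot 10 = 60$)
$\left(S{\left(23,-21 \right)} + 225\right) \left(287 + z\right) = \left(\left(-8 - 92 + 2 \left(-21\right) - 483\right) + 225\right) \left(287 + 60\right) = \left(\left(-8 - 92 - 42 - 483\right) + 225\right) 347 = \left(-625 + 225\right) 347 = \left(-400\right) 347 = -138800$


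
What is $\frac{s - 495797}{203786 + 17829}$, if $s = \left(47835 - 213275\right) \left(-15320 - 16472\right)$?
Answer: $\frac{5259172683}{221615} \approx 23731.0$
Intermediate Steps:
$s = 5259668480$ ($s = - 165440 \left(-15320 - 16472\right) = \left(-165440\right) \left(-31792\right) = 5259668480$)
$\frac{s - 495797}{203786 + 17829} = \frac{5259668480 - 495797}{203786 + 17829} = \frac{5259172683}{221615}$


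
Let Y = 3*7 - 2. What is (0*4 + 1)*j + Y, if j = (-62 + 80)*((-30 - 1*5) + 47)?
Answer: 235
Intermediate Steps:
Y = 19 (Y = 21 - 2 = 19)
j = 216 (j = 18*((-30 - 5) + 47) = 18*(-35 + 47) = 18*12 = 216)
(0*4 + 1)*j + Y = (0*4 + 1)*216 + 19 = (0 + 1)*216 + 19 = 1*216 + 19 = 216 + 19 = 235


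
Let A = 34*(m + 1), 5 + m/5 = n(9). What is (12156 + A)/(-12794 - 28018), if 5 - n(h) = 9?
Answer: -2665/10203 ≈ -0.26120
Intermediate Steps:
n(h) = -4 (n(h) = 5 - 1*9 = 5 - 9 = -4)
m = -45 (m = -25 + 5*(-4) = -25 - 20 = -45)
A = -1496 (A = 34*(-45 + 1) = 34*(-44) = -1496)
(12156 + A)/(-12794 - 28018) = (12156 - 1496)/(-12794 - 28018) = 10660/(-40812) = 10660*(-1/40812) = -2665/10203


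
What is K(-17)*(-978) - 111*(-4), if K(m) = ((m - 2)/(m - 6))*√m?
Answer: 444 - 18582*I*√17/23 ≈ 444.0 - 3331.1*I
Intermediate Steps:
K(m) = √m*(-2 + m)/(-6 + m) (K(m) = ((-2 + m)/(-6 + m))*√m = √m*(-2 + m)/(-6 + m))
K(-17)*(-978) - 111*(-4) = (√(-17)*(-2 - 17)/(-6 - 17))*(-978) - 111*(-4) = ((I*√17)*(-19)/(-23))*(-978) + 444 = ((I*√17)*(-1/23)*(-19))*(-978) + 444 = (19*I*√17/23)*(-978) + 444 = -18582*I*√17/23 + 444 = 444 - 18582*I*√17/23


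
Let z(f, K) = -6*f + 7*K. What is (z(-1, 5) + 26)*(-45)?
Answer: -3015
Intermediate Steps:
(z(-1, 5) + 26)*(-45) = ((-6*(-1) + 7*5) + 26)*(-45) = ((6 + 35) + 26)*(-45) = (41 + 26)*(-45) = 67*(-45) = -3015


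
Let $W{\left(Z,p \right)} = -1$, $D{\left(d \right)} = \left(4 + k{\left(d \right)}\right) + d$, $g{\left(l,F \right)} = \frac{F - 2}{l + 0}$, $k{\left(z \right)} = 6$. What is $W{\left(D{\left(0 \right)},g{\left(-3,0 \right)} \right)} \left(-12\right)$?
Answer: $12$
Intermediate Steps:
$g{\left(l,F \right)} = \frac{-2 + F}{l}$
$D{\left(d \right)} = 10 + d$ ($D{\left(d \right)} = \left(4 + 6\right) + d = 10 + d$)
$W{\left(D{\left(0 \right)},g{\left(-3,0 \right)} \right)} \left(-12\right) = \left(-1\right) \left(-12\right) = 12$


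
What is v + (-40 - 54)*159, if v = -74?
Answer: -15020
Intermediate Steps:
v + (-40 - 54)*159 = -74 + (-40 - 54)*159 = -74 - 94*159 = -74 - 14946 = -15020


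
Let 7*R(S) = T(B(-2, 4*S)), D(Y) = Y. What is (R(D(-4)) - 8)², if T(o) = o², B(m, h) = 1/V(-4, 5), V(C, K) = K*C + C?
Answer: 1040385025/16257024 ≈ 63.996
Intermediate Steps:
V(C, K) = C + C*K (V(C, K) = C*K + C = C + C*K)
B(m, h) = -1/24 (B(m, h) = 1/(-4*(1 + 5)) = 1/(-4*6) = 1/(-24) = -1/24)
R(S) = 1/4032 (R(S) = (-1/24)²/7 = (⅐)*(1/576) = 1/4032)
(R(D(-4)) - 8)² = (1/4032 - 8)² = (-32255/4032)² = 1040385025/16257024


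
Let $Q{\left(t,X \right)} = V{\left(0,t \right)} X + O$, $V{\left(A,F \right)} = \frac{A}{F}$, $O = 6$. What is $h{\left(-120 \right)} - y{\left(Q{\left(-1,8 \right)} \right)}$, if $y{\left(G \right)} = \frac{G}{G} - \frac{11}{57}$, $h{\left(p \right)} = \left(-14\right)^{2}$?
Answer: $\frac{11126}{57} \approx 195.19$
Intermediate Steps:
$h{\left(p \right)} = 196$
$Q{\left(t,X \right)} = 6$ ($Q{\left(t,X \right)} = \frac{0}{t} X + 6 = 0 X + 6 = 0 + 6 = 6$)
$y{\left(G \right)} = \frac{46}{57}$ ($y{\left(G \right)} = 1 - \frac{11}{57} = \frac{46}{57}$)
$h{\left(-120 \right)} - y{\left(Q{\left(-1,8 \right)} \right)} = 196 - \frac{46}{57} = \frac{11126}{57}$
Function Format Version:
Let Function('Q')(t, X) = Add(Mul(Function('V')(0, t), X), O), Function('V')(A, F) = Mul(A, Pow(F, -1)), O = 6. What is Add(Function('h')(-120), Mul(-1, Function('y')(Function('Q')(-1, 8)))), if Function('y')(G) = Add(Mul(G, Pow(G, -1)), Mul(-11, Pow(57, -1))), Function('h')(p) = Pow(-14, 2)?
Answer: Rational(11126, 57) ≈ 195.19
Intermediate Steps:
Function('h')(p) = 196
Function('Q')(t, X) = 6 (Function('Q')(t, X) = Add(Mul(Mul(0, Pow(t, -1)), X), 6) = Add(Mul(0, X), 6) = Add(0, 6) = 6)
Function('y')(G) = Rational(46, 57) (Function('y')(G) = Add(1, Mul(-11, Rational(1, 57))) = Add(1, Rational(-11, 57)) = Rational(46, 57))
Add(Function('h')(-120), Mul(-1, Function('y')(Function('Q')(-1, 8)))) = Add(196, Mul(-1, Rational(46, 57))) = Add(196, Rational(-46, 57)) = Rational(11126, 57)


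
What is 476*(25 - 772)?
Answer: -355572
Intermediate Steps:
476*(25 - 772) = 476*(-747) = -355572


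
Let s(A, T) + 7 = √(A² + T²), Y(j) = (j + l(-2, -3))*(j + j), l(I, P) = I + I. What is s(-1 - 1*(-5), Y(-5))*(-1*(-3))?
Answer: -21 + 6*√2029 ≈ 249.27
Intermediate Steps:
l(I, P) = 2*I
Y(j) = 2*j*(-4 + j) (Y(j) = (j + 2*(-2))*(j + j) = (j - 4)*(2*j) = (-4 + j)*(2*j) = 2*j*(-4 + j))
s(A, T) = -7 + √(A² + T²)
s(-1 - 1*(-5), Y(-5))*(-1*(-3)) = (-7 + √((-1 - 1*(-5))² + (2*(-5)*(-4 - 5))²))*(-1*(-3)) = (-7 + √((-1 + 5)² + (2*(-5)*(-9))²))*3 = (-7 + √(4² + 90²))*3 = (-7 + √(16 + 8100))*3 = (-7 + √8116)*3 = (-7 + 2*√2029)*3 = -21 + 6*√2029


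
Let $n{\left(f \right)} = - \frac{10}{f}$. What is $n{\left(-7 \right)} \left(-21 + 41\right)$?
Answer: $\frac{200}{7} \approx 28.571$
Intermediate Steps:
$n{\left(-7 \right)} \left(-21 + 41\right) = - \frac{10}{-7} \left(-21 + 41\right) = \left(-10\right) \left(- \frac{1}{7}\right) 20 = \frac{10}{7} \cdot 20 = \frac{200}{7}$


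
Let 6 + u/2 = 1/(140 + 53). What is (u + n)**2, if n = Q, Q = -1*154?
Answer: 1026305296/37249 ≈ 27553.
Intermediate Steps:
Q = -154
u = -2314/193 (u = -12 + 2/(140 + 53) = -12 + 2/193 = -2314/193 ≈ -11.990)
n = -154
(u + n)**2 = (-2314/193 - 154)**2 = (-32036/193)**2 = 1026305296/37249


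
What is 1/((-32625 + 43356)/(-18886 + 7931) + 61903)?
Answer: 1565/96876662 ≈ 1.6155e-5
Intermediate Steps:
1/((-32625 + 43356)/(-18886 + 7931) + 61903) = 1/(10731/(-10955) + 61903) = 1/(10731*(-1/10955) + 61903) = 1/(-1533/1565 + 61903) = 1/(96876662/1565) = 1565/96876662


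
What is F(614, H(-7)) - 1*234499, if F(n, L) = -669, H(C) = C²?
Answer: -235168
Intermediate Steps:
F(614, H(-7)) - 1*234499 = -669 - 1*234499 = -669 - 234499 = -235168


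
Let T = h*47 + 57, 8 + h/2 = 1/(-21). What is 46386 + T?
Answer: 959417/21 ≈ 45687.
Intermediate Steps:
h = -338/21 (h = -16 + 2/(-21) = -16 + 2*(-1/21) = -16 - 2/21 = -338/21 ≈ -16.095)
T = -14689/21 (T = -338/21*47 + 57 = -15886/21 + 57 = -14689/21 ≈ -699.48)
46386 + T = 46386 - 14689/21 = 959417/21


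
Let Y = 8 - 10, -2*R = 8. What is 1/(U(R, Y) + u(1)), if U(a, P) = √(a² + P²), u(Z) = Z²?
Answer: -1/19 + 2*√5/19 ≈ 0.18274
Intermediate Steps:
R = -4 (R = -½*8 = -4)
Y = -2
U(a, P) = √(P² + a²)
1/(U(R, Y) + u(1)) = 1/(√((-2)² + (-4)²) + 1²) = 1/(√(4 + 16) + 1) = 1/(√20 + 1) = 1/(2*√5 + 1) = 1/(1 + 2*√5)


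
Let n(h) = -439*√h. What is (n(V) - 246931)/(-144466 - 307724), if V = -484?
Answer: 246931/452190 + 4829*I/226095 ≈ 0.54608 + 0.021358*I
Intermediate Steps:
(n(V) - 246931)/(-144466 - 307724) = (-9658*I - 246931)/(-144466 - 307724) = (-9658*I - 246931)/(-452190) = (-9658*I - 246931)*(-1/452190) = (-246931 - 9658*I)*(-1/452190) = 246931/452190 + 4829*I/226095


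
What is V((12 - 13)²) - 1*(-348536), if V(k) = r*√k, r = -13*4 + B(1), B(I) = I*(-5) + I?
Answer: 348480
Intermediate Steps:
B(I) = -4*I (B(I) = -5*I + I = -4*I)
r = -56 (r = -13*4 - 4*1 = -52 - 4 = -56)
V(k) = -56*√k
V((12 - 13)²) - 1*(-348536) = -56*√((12 - 13)²) - 1*(-348536) = -56*√((-1)²) + 348536 = -56*√1 + 348536 = -56*1 + 348536 = -56 + 348536 = 348480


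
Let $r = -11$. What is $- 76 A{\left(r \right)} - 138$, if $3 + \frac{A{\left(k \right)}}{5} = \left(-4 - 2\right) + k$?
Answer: $7462$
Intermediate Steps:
$A{\left(k \right)} = -45 + 5 k$ ($A{\left(k \right)} = -15 + 5 \left(\left(-4 - 2\right) + k\right) = -15 + 5 \left(-6 + k\right) = -15 + \left(-30 + 5 k\right) = -45 + 5 k$)
$- 76 A{\left(r \right)} - 138 = - 76 \left(-45 + 5 \left(-11\right)\right) - 138 = - 76 \left(-45 - 55\right) - 138 = \left(-76\right) \left(-100\right) - 138 = 7600 - 138 = 7462$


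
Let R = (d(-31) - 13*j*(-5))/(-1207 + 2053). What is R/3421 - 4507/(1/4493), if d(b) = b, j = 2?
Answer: -591987067533/29234 ≈ -2.0250e+7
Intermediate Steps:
R = 11/94 (R = (-31 - 13*2*(-5))/(-1207 + 2053) = (-31 - 26*(-5))/846 = (-31 + 130)*(1/846) = 99*(1/846) = 11/94 ≈ 0.11702)
R/3421 - 4507/(1/4493) = (11/94)/3421 - 4507/(1/4493) = (11/94)*(1/3421) - 4507/1/4493 = 1/29234 - 4507*4493 = 1/29234 - 20249951 = -591987067533/29234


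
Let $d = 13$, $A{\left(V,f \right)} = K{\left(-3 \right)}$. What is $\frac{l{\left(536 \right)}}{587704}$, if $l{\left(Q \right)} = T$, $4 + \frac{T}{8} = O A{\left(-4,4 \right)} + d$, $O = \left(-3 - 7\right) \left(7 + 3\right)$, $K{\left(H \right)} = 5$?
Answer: $- \frac{491}{73463} \approx -0.0066836$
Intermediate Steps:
$A{\left(V,f \right)} = 5$
$O = -100$ ($O = \left(-10\right) 10 = -100$)
$T = -3928$ ($T = -32 + 8 \left(\left(-100\right) 5 + 13\right) = -32 + 8 \left(-500 + 13\right) = -32 + 8 \left(-487\right) = -32 - 3896 = -3928$)
$l{\left(Q \right)} = -3928$
$\frac{l{\left(536 \right)}}{587704} = - \frac{3928}{587704} = \left(-3928\right) \frac{1}{587704} = - \frac{491}{73463}$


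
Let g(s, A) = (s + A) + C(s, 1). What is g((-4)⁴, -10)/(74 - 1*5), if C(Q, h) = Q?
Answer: 502/69 ≈ 7.2754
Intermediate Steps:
g(s, A) = A + 2*s (g(s, A) = (s + A) + s = (A + s) + s = A + 2*s)
g((-4)⁴, -10)/(74 - 1*5) = (-10 + 2*(-4)⁴)/(74 - 1*5) = (-10 + 2*256)/(74 - 5) = (-10 + 512)/69 = 502*(1/69) = 502/69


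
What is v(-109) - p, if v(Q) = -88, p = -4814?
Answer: 4726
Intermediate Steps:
v(-109) - p = -88 - 1*(-4814) = -88 + 4814 = 4726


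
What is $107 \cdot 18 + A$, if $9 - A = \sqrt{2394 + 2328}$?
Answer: $1935 - \sqrt{4722} \approx 1866.3$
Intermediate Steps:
$A = 9 - \sqrt{4722}$ ($A = 9 - \sqrt{2394 + 2328} = 9 - \sqrt{4722} \approx -59.717$)
$107 \cdot 18 + A = 107 \cdot 18 + \left(9 - \sqrt{4722}\right) = 1926 + \left(9 - \sqrt{4722}\right) = 1935 - \sqrt{4722}$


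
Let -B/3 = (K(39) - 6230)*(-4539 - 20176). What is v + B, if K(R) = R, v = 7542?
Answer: -459024153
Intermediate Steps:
B = -459031695 (B = -3*(39 - 6230)*(-4539 - 20176) = -(-18573)*(-24715) = -3*153010565 = -459031695)
v + B = 7542 - 459031695 = -459024153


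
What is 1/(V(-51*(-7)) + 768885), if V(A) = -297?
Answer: 1/768588 ≈ 1.3011e-6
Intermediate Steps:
1/(V(-51*(-7)) + 768885) = 1/(-297 + 768885) = 1/768588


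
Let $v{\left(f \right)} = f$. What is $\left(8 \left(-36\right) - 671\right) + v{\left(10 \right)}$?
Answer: $-949$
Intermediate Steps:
$\left(8 \left(-36\right) - 671\right) + v{\left(10 \right)} = \left(8 \left(-36\right) - 671\right) + 10 = \left(-288 - 671\right) + 10 = -959 + 10 = -949$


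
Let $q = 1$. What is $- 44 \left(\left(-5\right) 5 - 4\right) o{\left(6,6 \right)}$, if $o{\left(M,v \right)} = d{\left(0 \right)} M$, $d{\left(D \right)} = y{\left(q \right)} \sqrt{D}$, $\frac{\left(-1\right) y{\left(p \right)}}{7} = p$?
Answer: $0$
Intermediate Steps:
$y{\left(p \right)} = - 7 p$
$d{\left(D \right)} = - 7 \sqrt{D}$ ($d{\left(D \right)} = \left(-7\right) 1 \sqrt{D} = - 7 \sqrt{D}$)
$o{\left(M,v \right)} = 0$ ($o{\left(M,v \right)} = - 7 \sqrt{0} M = \left(-7\right) 0 M = 0 M = 0$)
$- 44 \left(\left(-5\right) 5 - 4\right) o{\left(6,6 \right)} = - 44 \left(\left(-5\right) 5 - 4\right) 0 = - 44 \left(-25 - 4\right) 0 = \left(-44\right) \left(-29\right) 0 = 1276 \cdot 0 = 0$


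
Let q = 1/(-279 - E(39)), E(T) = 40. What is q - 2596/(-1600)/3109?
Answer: -1036569/396708400 ≈ -0.0026129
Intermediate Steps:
q = -1/319 (q = 1/(-279 - 1*40) = 1/(-279 - 40) = 1/(-319) = -1/319 ≈ -0.0031348)
q - 2596/(-1600)/3109 = -1/319 - 2596/(-1600)/3109 = -1/319 - 2596*(-1/1600)/3109 = -1/319 - (-649)/(400*3109) = -1/319 - 1*(-649/1243600) = -1/319 + 649/1243600 = -1036569/396708400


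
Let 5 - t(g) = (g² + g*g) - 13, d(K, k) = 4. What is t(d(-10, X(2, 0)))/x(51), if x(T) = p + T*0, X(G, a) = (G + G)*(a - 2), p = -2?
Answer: 7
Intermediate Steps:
X(G, a) = 2*G*(-2 + a) (X(G, a) = (2*G)*(-2 + a) = 2*G*(-2 + a))
x(T) = -2 (x(T) = -2 + T*0 = -2 + 0 = -2)
t(g) = 18 - 2*g² (t(g) = 5 - ((g² + g*g) - 13) = 5 - ((g² + g²) - 13) = 5 - (2*g² - 13) = 5 - (-13 + 2*g²) = 5 + (13 - 2*g²) = 18 - 2*g²)
t(d(-10, X(2, 0)))/x(51) = (18 - 2*4²)/(-2) = (18 - 2*16)*(-½) = (18 - 32)*(-½) = -14*(-½) = 7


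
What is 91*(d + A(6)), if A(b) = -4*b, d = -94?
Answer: -10738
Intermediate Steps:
91*(d + A(6)) = 91*(-94 - 4*6) = 91*(-94 - 24) = 91*(-118) = -10738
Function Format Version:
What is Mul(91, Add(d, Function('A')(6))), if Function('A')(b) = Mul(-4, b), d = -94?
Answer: -10738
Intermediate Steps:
Mul(91, Add(d, Function('A')(6))) = Mul(91, Add(-94, Mul(-4, 6))) = Mul(91, Add(-94, -24)) = Mul(91, -118) = -10738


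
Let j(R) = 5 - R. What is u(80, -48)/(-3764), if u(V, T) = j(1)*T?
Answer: 48/941 ≈ 0.051010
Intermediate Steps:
u(V, T) = 4*T (u(V, T) = (5 - 1*1)*T = (5 - 1)*T = 4*T)
u(80, -48)/(-3764) = (4*(-48))/(-3764) = -192*(-1/3764) = 48/941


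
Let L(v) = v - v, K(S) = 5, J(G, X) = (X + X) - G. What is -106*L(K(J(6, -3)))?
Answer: 0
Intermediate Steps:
J(G, X) = -G + 2*X (J(G, X) = 2*X - G = -G + 2*X)
L(v) = 0
-106*L(K(J(6, -3))) = -106*0 = 0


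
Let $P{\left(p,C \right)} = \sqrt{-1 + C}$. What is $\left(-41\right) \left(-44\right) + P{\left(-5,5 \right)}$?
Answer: $1806$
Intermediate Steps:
$\left(-41\right) \left(-44\right) + P{\left(-5,5 \right)} = \left(-41\right) \left(-44\right) + \sqrt{-1 + 5} = 1804 + \sqrt{4} = 1804 + 2 = 1806$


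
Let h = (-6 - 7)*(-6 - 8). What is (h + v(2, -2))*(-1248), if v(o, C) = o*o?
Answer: -232128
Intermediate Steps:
h = 182 (h = -13*(-14) = 182)
v(o, C) = o²
(h + v(2, -2))*(-1248) = (182 + 2²)*(-1248) = (182 + 4)*(-1248) = 186*(-1248) = -232128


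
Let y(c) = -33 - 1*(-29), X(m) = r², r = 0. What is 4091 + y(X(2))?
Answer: 4087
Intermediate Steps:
X(m) = 0 (X(m) = 0² = 0)
y(c) = -4 (y(c) = -33 + 29 = -4)
4091 + y(X(2)) = 4091 - 4 = 4087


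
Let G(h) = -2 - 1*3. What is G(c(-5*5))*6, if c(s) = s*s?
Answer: -30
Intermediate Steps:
c(s) = s²
G(h) = -5 (G(h) = -2 - 3 = -5)
G(c(-5*5))*6 = -5*6 = -30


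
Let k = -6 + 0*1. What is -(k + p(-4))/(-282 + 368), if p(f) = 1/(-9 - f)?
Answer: 31/430 ≈ 0.072093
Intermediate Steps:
k = -6 (k = -6 + 0 = -6)
-(k + p(-4))/(-282 + 368) = -(-6 - 1/(9 - 4))/(-282 + 368) = -(-6 - 1/5)/86 = -(-6 - 1*⅕)/86 = -(-6 - ⅕)/86 = -(-31)/(86*5) = -1*(-31/430) = 31/430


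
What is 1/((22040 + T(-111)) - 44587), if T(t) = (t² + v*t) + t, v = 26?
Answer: -1/13223 ≈ -7.5626e-5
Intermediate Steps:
T(t) = t² + 27*t (T(t) = (t² + 26*t) + t = t² + 27*t)
1/((22040 + T(-111)) - 44587) = 1/((22040 - 111*(27 - 111)) - 44587) = 1/((22040 - 111*(-84)) - 44587) = 1/((22040 + 9324) - 44587) = 1/(31364 - 44587) = 1/(-13223) = -1/13223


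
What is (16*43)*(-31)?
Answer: -21328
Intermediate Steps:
(16*43)*(-31) = 688*(-31) = -21328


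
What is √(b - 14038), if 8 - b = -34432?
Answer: 101*√2 ≈ 142.84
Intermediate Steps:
b = 34440 (b = 8 - 1*(-34432) = 8 + 34432 = 34440)
√(b - 14038) = √(34440 - 14038) = √20402 = 101*√2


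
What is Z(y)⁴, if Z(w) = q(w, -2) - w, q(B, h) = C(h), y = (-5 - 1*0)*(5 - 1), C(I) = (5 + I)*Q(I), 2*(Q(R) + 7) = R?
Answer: 256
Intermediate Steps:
Q(R) = -7 + R/2
C(I) = (-7 + I/2)*(5 + I) (C(I) = (5 + I)*(-7 + I/2) = (-7 + I/2)*(5 + I))
y = -20 (y = (-5 + 0)*4 = -5*4 = -20)
q(B, h) = (-14 + h)*(5 + h)/2
Z(w) = -24 - w (Z(w) = (-14 - 2)*(5 - 2)/2 - w = (½)*(-16)*3 - w = -24 - w)
Z(y)⁴ = (-24 - 1*(-20))⁴ = (-24 + 20)⁴ = (-4)⁴ = 256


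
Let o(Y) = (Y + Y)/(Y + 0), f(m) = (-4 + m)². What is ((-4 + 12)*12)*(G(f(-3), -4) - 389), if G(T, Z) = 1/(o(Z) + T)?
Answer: -634816/17 ≈ -37342.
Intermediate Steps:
o(Y) = 2 (o(Y) = (2*Y)/Y = 2)
G(T, Z) = 1/(2 + T)
((-4 + 12)*12)*(G(f(-3), -4) - 389) = ((-4 + 12)*12)*(1/(2 + (-4 - 3)²) - 389) = (8*12)*(1/(2 + (-7)²) - 389) = 96*(1/(2 + 49) - 389) = 96*(1/51 - 389) = 96*(-19838/51) = -634816/17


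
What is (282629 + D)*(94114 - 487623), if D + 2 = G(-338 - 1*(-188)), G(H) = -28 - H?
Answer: -111264276241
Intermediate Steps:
D = 120 (D = -2 + (-28 - (-338 - 1*(-188))) = -2 + (-28 - (-338 + 188)) = -2 + (-28 - 1*(-150)) = -2 + (-28 + 150) = -2 + 122 = 120)
(282629 + D)*(94114 - 487623) = (282629 + 120)*(94114 - 487623) = 282749*(-393509) = -111264276241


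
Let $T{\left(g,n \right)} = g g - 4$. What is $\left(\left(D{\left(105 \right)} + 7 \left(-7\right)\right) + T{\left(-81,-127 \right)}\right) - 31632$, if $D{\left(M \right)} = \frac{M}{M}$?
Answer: $-25123$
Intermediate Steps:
$D{\left(M \right)} = 1$
$T{\left(g,n \right)} = -4 + g^{2}$ ($T{\left(g,n \right)} = g^{2} - 4 = -4 + g^{2}$)
$\left(\left(D{\left(105 \right)} + 7 \left(-7\right)\right) + T{\left(-81,-127 \right)}\right) - 31632 = \left(\left(1 + 7 \left(-7\right)\right) - \left(4 - \left(-81\right)^{2}\right)\right) - 31632 = \left(\left(1 - 49\right) + \left(-4 + 6561\right)\right) - 31632 = \left(-48 + 6557\right) - 31632 = 6509 - 31632 = -25123$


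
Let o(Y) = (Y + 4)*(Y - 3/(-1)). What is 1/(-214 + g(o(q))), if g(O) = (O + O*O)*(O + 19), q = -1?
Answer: 1/836 ≈ 0.0011962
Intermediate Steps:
o(Y) = (3 + Y)*(4 + Y) (o(Y) = (4 + Y)*(Y - 3*(-1)) = (4 + Y)*(Y + 3) = (4 + Y)*(3 + Y) = (3 + Y)*(4 + Y))
g(O) = (19 + O)*(O + O²) (g(O) = (O + O²)*(19 + O) = (19 + O)*(O + O²))
1/(-214 + g(o(q))) = 1/(-214 + (12 + (-1)² + 7*(-1))*(19 + (12 + (-1)² + 7*(-1))² + 20*(12 + (-1)² + 7*(-1)))) = 1/(-214 + (12 + 1 - 7)*(19 + (12 + 1 - 7)² + 20*(12 + 1 - 7))) = 1/(-214 + 6*(19 + 6² + 20*6)) = 1/(-214 + 6*(19 + 36 + 120)) = 1/(-214 + 6*175) = 1/(-214 + 1050) = 1/836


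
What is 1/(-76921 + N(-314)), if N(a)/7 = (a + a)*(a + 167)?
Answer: 1/569291 ≈ 1.7566e-6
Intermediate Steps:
N(a) = 14*a*(167 + a) (N(a) = 7*((a + a)*(a + 167)) = 7*((2*a)*(167 + a)) = 7*(2*a*(167 + a)) = 14*a*(167 + a))
1/(-76921 + N(-314)) = 1/(-76921 + 14*(-314)*(167 - 314)) = 1/(-76921 + 14*(-314)*(-147)) = 1/(-76921 + 646212) = 1/569291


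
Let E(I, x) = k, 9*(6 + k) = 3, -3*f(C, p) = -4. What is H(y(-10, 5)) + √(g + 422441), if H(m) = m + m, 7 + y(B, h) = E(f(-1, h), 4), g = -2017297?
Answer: -76/3 + 2*I*√398714 ≈ -25.333 + 1262.9*I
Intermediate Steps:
f(C, p) = 4/3 (f(C, p) = -⅓*(-4) = 4/3)
k = -17/3 (k = -6 + (⅑)*3 = -6 + ⅓ = -17/3 ≈ -5.6667)
E(I, x) = -17/3
y(B, h) = -38/3 (y(B, h) = -7 - 17/3 = -38/3)
H(m) = 2*m
H(y(-10, 5)) + √(g + 422441) = 2*(-38/3) + √(-2017297 + 422441) = -76/3 + √(-1594856) = -76/3 + 2*I*√398714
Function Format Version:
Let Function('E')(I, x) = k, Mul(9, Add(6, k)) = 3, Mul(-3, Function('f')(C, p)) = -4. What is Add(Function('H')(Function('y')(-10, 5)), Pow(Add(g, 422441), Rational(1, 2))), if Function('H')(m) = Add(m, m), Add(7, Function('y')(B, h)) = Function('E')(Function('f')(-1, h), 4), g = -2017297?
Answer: Add(Rational(-76, 3), Mul(2, I, Pow(398714, Rational(1, 2)))) ≈ Add(-25.333, Mul(1262.9, I))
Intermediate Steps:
Function('f')(C, p) = Rational(4, 3) (Function('f')(C, p) = Mul(Rational(-1, 3), -4) = Rational(4, 3))
k = Rational(-17, 3) (k = Add(-6, Mul(Rational(1, 9), 3)) = Add(-6, Rational(1, 3)) = Rational(-17, 3) ≈ -5.6667)
Function('E')(I, x) = Rational(-17, 3)
Function('y')(B, h) = Rational(-38, 3) (Function('y')(B, h) = Add(-7, Rational(-17, 3)) = Rational(-38, 3))
Function('H')(m) = Mul(2, m)
Add(Function('H')(Function('y')(-10, 5)), Pow(Add(g, 422441), Rational(1, 2))) = Add(Mul(2, Rational(-38, 3)), Pow(Add(-2017297, 422441), Rational(1, 2))) = Add(Rational(-76, 3), Pow(-1594856, Rational(1, 2))) = Add(Rational(-76, 3), Mul(2, I, Pow(398714, Rational(1, 2))))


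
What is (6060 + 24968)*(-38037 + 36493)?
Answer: -47907232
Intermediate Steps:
(6060 + 24968)*(-38037 + 36493) = 31028*(-1544) = -47907232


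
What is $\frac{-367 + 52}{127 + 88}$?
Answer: $- \frac{63}{43} \approx -1.4651$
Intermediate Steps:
$\frac{-367 + 52}{127 + 88} = - \frac{315}{215} = \left(-315\right) \frac{1}{215} = - \frac{63}{43}$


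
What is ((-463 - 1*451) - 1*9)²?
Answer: 851929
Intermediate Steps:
((-463 - 1*451) - 1*9)² = ((-463 - 451) - 9)² = (-914 - 9)² = (-923)² = 851929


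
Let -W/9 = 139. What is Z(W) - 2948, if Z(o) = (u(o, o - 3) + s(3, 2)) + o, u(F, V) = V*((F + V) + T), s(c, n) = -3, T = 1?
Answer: 3135814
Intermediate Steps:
W = -1251 (W = -9*139 = -1251)
u(F, V) = V*(1 + F + V) (u(F, V) = V*((F + V) + 1) = V*(1 + F + V))
Z(o) = -3 + o + (-3 + o)*(-2 + 2*o) (Z(o) = ((o - 3)*(1 + o + (o - 3)) - 3) + o = ((-3 + o)*(1 + o + (-3 + o)) - 3) + o = ((-3 + o)*(-2 + 2*o) - 3) + o = (-3 + (-3 + o)*(-2 + 2*o)) + o = -3 + o + (-3 + o)*(-2 + 2*o))
Z(W) - 2948 = (3 - 7*(-1251) + 2*(-1251)**2) - 2948 = (3 + 8757 + 2*1565001) - 2948 = (3 + 8757 + 3130002) - 2948 = 3138762 - 2948 = 3135814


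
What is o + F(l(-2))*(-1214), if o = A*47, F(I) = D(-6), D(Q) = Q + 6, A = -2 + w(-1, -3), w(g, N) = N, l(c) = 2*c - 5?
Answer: -235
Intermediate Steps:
l(c) = -5 + 2*c
A = -5 (A = -2 - 3 = -5)
D(Q) = 6 + Q
F(I) = 0 (F(I) = 6 - 6 = 0)
o = -235 (o = -5*47 = -235)
o + F(l(-2))*(-1214) = -235 + 0*(-1214) = -235 + 0 = -235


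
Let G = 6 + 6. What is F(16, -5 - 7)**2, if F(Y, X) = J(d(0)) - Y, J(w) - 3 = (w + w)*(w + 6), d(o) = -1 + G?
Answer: 130321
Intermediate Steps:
G = 12
d(o) = 11 (d(o) = -1 + 12 = 11)
J(w) = 3 + 2*w*(6 + w) (J(w) = 3 + (w + w)*(w + 6) = 3 + (2*w)*(6 + w) = 3 + 2*w*(6 + w))
F(Y, X) = 377 - Y (F(Y, X) = (3 + 2*11**2 + 12*11) - Y = (3 + 2*121 + 132) - Y = (3 + 242 + 132) - Y = 377 - Y)
F(16, -5 - 7)**2 = (377 - 1*16)**2 = (377 - 16)**2 = 361**2 = 130321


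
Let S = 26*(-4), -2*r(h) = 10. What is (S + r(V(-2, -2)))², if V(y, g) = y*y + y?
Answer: 11881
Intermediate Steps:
V(y, g) = y + y² (V(y, g) = y² + y = y + y²)
r(h) = -5 (r(h) = -½*10 = -5)
S = -104
(S + r(V(-2, -2)))² = (-104 - 5)² = (-109)² = 11881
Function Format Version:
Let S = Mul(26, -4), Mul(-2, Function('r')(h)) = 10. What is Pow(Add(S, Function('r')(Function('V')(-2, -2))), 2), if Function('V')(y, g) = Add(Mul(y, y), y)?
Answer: 11881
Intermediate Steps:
Function('V')(y, g) = Add(y, Pow(y, 2)) (Function('V')(y, g) = Add(Pow(y, 2), y) = Add(y, Pow(y, 2)))
Function('r')(h) = -5 (Function('r')(h) = Mul(Rational(-1, 2), 10) = -5)
S = -104
Pow(Add(S, Function('r')(Function('V')(-2, -2))), 2) = Pow(Add(-104, -5), 2) = Pow(-109, 2) = 11881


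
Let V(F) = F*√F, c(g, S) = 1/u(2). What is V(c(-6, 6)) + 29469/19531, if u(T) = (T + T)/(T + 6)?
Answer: 29469/19531 + 2*√2 ≈ 4.3373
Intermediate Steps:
u(T) = 2*T/(6 + T) (u(T) = (2*T)/(6 + T) = 2*T/(6 + T))
c(g, S) = 2 (c(g, S) = 1/(2*2/(6 + 2)) = 1/(2*2/8) = 1/(2*2*(⅛)) = 1/(½) = 2)
V(F) = F^(3/2)
V(c(-6, 6)) + 29469/19531 = 2^(3/2) + 29469/19531 = 2*√2 + 29469*(1/19531) = 2*√2 + 29469/19531 = 29469/19531 + 2*√2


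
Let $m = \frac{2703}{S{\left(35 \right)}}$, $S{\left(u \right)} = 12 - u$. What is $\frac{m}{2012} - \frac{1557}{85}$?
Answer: $- \frac{72281487}{3933460} \approx -18.376$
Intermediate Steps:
$m = - \frac{2703}{23}$ ($m = \frac{2703}{12 - 35} = \frac{2703}{-23} = 2703 \left(- \frac{1}{23}\right) = - \frac{2703}{23} \approx -117.52$)
$\frac{m}{2012} - \frac{1557}{85} = - \frac{2703}{23 \cdot 2012} - \frac{1557}{85} = \left(- \frac{2703}{23}\right) \frac{1}{2012} - \frac{1557}{85} = - \frac{2703}{46276} - \frac{1557}{85} = - \frac{72281487}{3933460}$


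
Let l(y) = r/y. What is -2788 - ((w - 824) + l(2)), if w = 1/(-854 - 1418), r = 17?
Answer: -4481519/2272 ≈ -1972.5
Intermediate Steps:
w = -1/2272 (w = 1/(-2272) = -1/2272 ≈ -0.00044014)
l(y) = 17/y
-2788 - ((w - 824) + l(2)) = -2788 - ((-1/2272 - 824) + 17/2) = -2788 - (-1872129/2272 + 17*(½)) = -2788 - (-1872129/2272 + 17/2) = -2788 - 1*(-1852817/2272) = -2788 + 1852817/2272 = -4481519/2272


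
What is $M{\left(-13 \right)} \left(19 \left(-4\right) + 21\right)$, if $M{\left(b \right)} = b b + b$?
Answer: $-8580$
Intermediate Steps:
$M{\left(b \right)} = b + b^{2}$ ($M{\left(b \right)} = b^{2} + b = b + b^{2}$)
$M{\left(-13 \right)} \left(19 \left(-4\right) + 21\right) = - 13 \left(1 - 13\right) \left(19 \left(-4\right) + 21\right) = \left(-13\right) \left(-12\right) \left(-76 + 21\right) = 156 \left(-55\right) = -8580$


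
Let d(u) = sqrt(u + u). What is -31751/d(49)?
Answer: -31751*sqrt(2)/14 ≈ -3207.3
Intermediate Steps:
d(u) = sqrt(2)*sqrt(u) (d(u) = sqrt(2*u) = sqrt(2)*sqrt(u))
-31751/d(49) = -31751*sqrt(2)/14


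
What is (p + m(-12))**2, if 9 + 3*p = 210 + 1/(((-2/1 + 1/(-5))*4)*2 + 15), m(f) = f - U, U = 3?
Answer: 4092529/1521 ≈ 2690.7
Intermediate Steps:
m(f) = -3 + f (m(f) = f - 1*3 = f - 3 = -3 + f)
p = 2608/39 (p = -3 + (210 + 1/(((-2/1 + 1/(-5))*4)*2 + 15))/3 = -3 + (210 + 1/(((-2*1 + 1*(-1/5))*4)*2 + 15))/3 = -3 + (210 + 1/(((-2 - 1/5)*4)*2 + 15))/3 = -3 + (210 + 1/(-11/5*4*2 + 15))/3 = -3 + (210 + 1/(-44/5*2 + 15))/3 = -3 + (210 + 1/(-88/5 + 15))/3 = -3 + (210 + 1/(-13/5))/3 = -3 + (210 - 5/13)/3 = -3 + (1/3)*(2725/13) = -3 + 2725/39 = 2608/39 ≈ 66.872)
(p + m(-12))**2 = (2608/39 + (-3 - 12))**2 = (2608/39 - 15)**2 = (2023/39)**2 = 4092529/1521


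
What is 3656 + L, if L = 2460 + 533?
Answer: 6649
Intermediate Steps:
L = 2993
3656 + L = 3656 + 2993 = 6649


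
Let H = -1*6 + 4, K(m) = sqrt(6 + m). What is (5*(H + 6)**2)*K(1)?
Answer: 80*sqrt(7) ≈ 211.66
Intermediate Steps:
H = -2 (H = -6 + 4 = -2)
(5*(H + 6)**2)*K(1) = (5*(-2 + 6)**2)*sqrt(6 + 1) = (5*4**2)*sqrt(7) = (5*16)*sqrt(7) = 80*sqrt(7)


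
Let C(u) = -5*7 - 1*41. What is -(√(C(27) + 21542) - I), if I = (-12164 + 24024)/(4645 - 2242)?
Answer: 11860/2403 - √21466 ≈ -141.58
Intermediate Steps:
C(u) = -76 (C(u) = -35 - 41 = -76)
I = 11860/2403 ≈ 4.9355
-(√(C(27) + 21542) - I) = -(√(-76 + 21542) - 1*11860/2403) = -(√21466 - 11860/2403) = -(-11860/2403 + √21466) = 11860/2403 - √21466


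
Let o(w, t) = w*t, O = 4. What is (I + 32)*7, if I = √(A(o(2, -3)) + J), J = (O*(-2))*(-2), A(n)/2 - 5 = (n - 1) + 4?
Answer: 224 + 14*√5 ≈ 255.30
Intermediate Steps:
o(w, t) = t*w
A(n) = 16 + 2*n (A(n) = 10 + 2*((n - 1) + 4) = 10 + 2*((-1 + n) + 4) = 10 + 2*(3 + n) = 10 + (6 + 2*n) = 16 + 2*n)
J = 16 (J = (4*(-2))*(-2) = -8*(-2) = 16)
I = 2*√5 (I = √((16 + 2*(-3*2)) + 16) = √((16 + 2*(-6)) + 16) = √((16 - 12) + 16) = √(4 + 16) = √20 = 2*√5 ≈ 4.4721)
(I + 32)*7 = (2*√5 + 32)*7 = (32 + 2*√5)*7 = 224 + 14*√5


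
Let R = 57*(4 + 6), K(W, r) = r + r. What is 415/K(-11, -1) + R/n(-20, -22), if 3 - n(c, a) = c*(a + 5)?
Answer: -140995/674 ≈ -209.19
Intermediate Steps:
K(W, r) = 2*r
R = 570 (R = 57*10 = 570)
n(c, a) = 3 - c*(5 + a) (n(c, a) = 3 - c*(a + 5) = 3 - c*(5 + a))
415/K(-11, -1) + R/n(-20, -22) = 415/((2*(-1))) + 570/(3 - 5*(-20) - 1*(-22)*(-20)) = 415/(-2) + 570/(3 + 100 - 440) = 415*(-½) + 570/(-337) = -415/2 + 570*(-1/337) = -415/2 - 570/337 = -140995/674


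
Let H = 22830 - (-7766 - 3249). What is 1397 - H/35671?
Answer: 49798542/35671 ≈ 1396.1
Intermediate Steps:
H = 33845 (H = 22830 - 1*(-11015) = 22830 + 11015 = 33845)
1397 - H/35671 = 1397 - 33845/35671 = 49798542/35671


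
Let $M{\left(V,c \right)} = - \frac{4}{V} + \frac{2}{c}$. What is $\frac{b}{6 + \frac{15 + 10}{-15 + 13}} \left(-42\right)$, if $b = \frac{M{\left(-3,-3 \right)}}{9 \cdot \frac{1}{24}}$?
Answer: $\frac{448}{39} \approx 11.487$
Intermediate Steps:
$b = \frac{16}{9}$ ($b = \frac{- \frac{4}{-3} + \frac{2}{-3}}{9 \cdot \frac{1}{24}} = \frac{\left(-4\right) \left(- \frac{1}{3}\right) + 2 \left(- \frac{1}{3}\right)}{9 \cdot \frac{1}{24}} = \frac{\frac{4}{3} - \frac{2}{3}}{\frac{3}{8}} = \frac{2}{3} \cdot \frac{8}{3} = \frac{16}{9} \approx 1.7778$)
$\frac{b}{6 + \frac{15 + 10}{-15 + 13}} \left(-42\right) = \frac{1}{6 + \frac{15 + 10}{-15 + 13}} \cdot \frac{16}{9} \left(-42\right) = \frac{1}{6 + \frac{25}{-2}} \cdot \frac{16}{9} \left(-42\right) = \frac{1}{6 + 25 \left(- \frac{1}{2}\right)} \frac{16}{9} \left(-42\right) = \frac{1}{6 - \frac{25}{2}} \cdot \frac{16}{9} \left(-42\right) = \frac{1}{- \frac{13}{2}} \cdot \frac{16}{9} \left(-42\right) = \left(- \frac{2}{13}\right) \frac{16}{9} \left(-42\right) = \left(- \frac{32}{117}\right) \left(-42\right) = \frac{448}{39}$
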